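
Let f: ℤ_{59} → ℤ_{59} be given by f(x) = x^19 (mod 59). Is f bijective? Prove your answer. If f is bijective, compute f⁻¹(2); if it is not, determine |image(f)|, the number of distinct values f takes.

37

Since 59 is prime, the nonzero elements of ℤ_{59} form a cyclic group of order 58.
As gcd(19, 58) = 1, raising to the 19th power is a bijection on this group: if s^19 ≡ t^19 then (st^{−1})^19 = 1, and the only element of order dividing gcd(19, 58) = 1 is 1, so s = t.
With f(0) = 0 this makes f injective on all of ℤ_{59}, hence bijective (finite equal-size domain and codomain). In particular f is bijective.
Since f is bijective, we find the preimage of 2. The inverse of x ↦ x^19 on (ℤ_{59})^× is x ↦ x^55, because 19·55 = 1045 = 18·58 + 1 ≡ 1 (mod 58) and x^{58} = 1 for x ≠ 0 (Fermat). So f⁻¹(2) = 2^55 mod 59.
Repeated squaring mod 59: 2^1 ≡ 2, 2^2 ≡ 2² = 4, 2^4 ≡ 4² = 16, 2^8 ≡ 16² = 256 ≡ 20, 2^16 ≡ 20² = 400 ≡ 46, 2^32 ≡ 46² = 2116 ≡ 51. Since 55 = 32 + 16 + 4 + 2 + 1, 2^55 ≡ 51·46·16·4·2: 51·46 = 2346 ≡ 45, then 45·16 = 720 ≡ 12, then 12·4 = 48, then 48·2 = 96 ≡ 37. So 2^55 ≡ 37 (mod 59).
Hence f⁻¹(2) = 37.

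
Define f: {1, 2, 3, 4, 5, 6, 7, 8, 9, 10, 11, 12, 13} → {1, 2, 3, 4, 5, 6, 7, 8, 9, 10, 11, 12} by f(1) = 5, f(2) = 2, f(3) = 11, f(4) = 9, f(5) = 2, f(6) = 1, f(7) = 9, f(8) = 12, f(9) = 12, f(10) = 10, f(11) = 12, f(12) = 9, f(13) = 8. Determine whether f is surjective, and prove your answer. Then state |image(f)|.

No element maps to 3, so f is not surjective.
The image of f is {1, 2, 5, 8, 9, 10, 11, 12}, which has 8 elements.

8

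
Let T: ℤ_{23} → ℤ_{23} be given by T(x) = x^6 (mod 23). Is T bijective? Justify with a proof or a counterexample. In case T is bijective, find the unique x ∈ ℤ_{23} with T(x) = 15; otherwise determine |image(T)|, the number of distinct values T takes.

12

T(11): Repeated squaring mod 23: 11^1 ≡ 11, 11^2 ≡ 11² = 121 ≡ 6, 11^4 ≡ 6² = 36 ≡ 13. Since 6 = 4 + 2, 11^6 ≡ 13·6: 13·6 = 78 ≡ 9. So 11^6 ≡ 9 (mod 23).
T(12): Repeated squaring mod 23: 12^1 ≡ 12, 12^2 ≡ 12² = 144 ≡ 6, 12^4 ≡ 6² = 36 ≡ 13. Since 6 = 4 + 2, 12^6 ≡ 13·6: 13·6 = 78 ≡ 9. So 12^6 ≡ 9 (mod 23).
So T(11) = T(12) = 9 while 11 ≠ 12, thus T is not injective, hence not bijective.
Since T is not bijective, we determine |image(T)|. Computing x^6 mod 23 for each x (by repeated squaring, reducing mod 23 at every step), the values T(0), T(1), …, T(22) are: 0, 1, 18, 16, 2, 8, 12, 4, 13, 3, 6, 9, 9, 6, 3, 13, 4, 12, 8, 2, 16, 18, 1.
The distinct values are {0, 1, 2, 3, 4, 6, 8, 9, 12, 13, 16, 18}; there are 12 of them.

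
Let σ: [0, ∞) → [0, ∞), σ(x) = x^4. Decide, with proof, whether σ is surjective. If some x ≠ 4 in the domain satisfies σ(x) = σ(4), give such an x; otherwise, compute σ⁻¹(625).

5

For any y ∈ [0, ∞), x = y^{1/4} ∈ [0, ∞) gives σ(x) = y, so σ is surjective.
Since x ↦ x^4 is strictly increasing on [0, ∞), it is injective there, so no x ≠ 4 in the domain has σ(x) = σ(4). We therefore compute σ⁻¹(625) = 625^{1/4} = 5 (indeed 5^4 = 625).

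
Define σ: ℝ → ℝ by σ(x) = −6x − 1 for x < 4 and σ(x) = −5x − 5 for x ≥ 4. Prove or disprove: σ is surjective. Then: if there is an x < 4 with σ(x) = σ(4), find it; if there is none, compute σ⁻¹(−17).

Both pieces are strictly decreasing (slopes −6 and −5), so each is injective on its own interval.
The left piece maps (−∞, 4) onto (−25, ∞); the right piece maps [4, ∞) onto (−∞, −25].
These images together cover ℝ, so σ is surjective.
Because the two images are disjoint, no x < 4 has σ(x) = σ(4), so we compute σ⁻¹(−17): −17 lies in (−25, ∞), so solve −6x − 1 = −17: x = (−17 + 1)/(−6) = 8/3.

8/3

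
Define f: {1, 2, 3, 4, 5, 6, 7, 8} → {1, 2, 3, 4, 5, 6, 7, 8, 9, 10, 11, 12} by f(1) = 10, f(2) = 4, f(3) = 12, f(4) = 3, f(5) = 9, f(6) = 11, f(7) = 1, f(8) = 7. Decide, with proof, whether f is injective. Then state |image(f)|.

8

The values f(1), …, f(8) are 10, 4, 12, 3, 9, 11, 1, 7 — all distinct.
So f(a) = f(b) only when a = b, and f is injective.
The image of f is {1, 3, 4, 7, 9, 10, 11, 12}, which has 8 elements.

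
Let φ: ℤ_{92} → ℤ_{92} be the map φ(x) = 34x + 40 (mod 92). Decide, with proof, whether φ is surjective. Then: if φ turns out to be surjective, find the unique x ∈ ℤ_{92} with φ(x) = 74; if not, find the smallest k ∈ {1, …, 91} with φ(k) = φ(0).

Recall that φ is surjective if every y in the codomain equals φ(x) for some x in the domain.
Since gcd(34, 92) = 2, we have 34x ≡ 0 (mod 2) for all x, so φ(x) ≡ 0 (mod 2).
But 1 ≢ 0 (mod 2), so 1 ∈ ℤ_{92} has no preimage. Thus φ is not surjective.
Since φ is not surjective, we find the least positive k with φ(k) = φ(0): this means 34k ≡ 0 (mod 92), i.e. 92 ∣ 34k. Since gcd(34, 92) = 2, dividing through by 2 this holds exactly when 46 ∣ 17k, and as gcd(17, 46) = 1, exactly when 46 ∣ k.
The smallest positive such k is 46.

46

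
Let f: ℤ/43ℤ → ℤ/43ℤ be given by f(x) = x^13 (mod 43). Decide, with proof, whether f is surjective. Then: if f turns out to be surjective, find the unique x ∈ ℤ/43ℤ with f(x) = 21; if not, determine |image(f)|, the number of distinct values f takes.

41

Since 43 is prime, the nonzero elements of ℤ/43ℤ form a cyclic group of order 42.
As gcd(13, 42) = 1, raising to the 13th power is a bijection on this group: if x_1^13 ≡ x_2^13 then (x_1x_2^{−1})^13 = 1, and the only element of order dividing gcd(13, 42) = 1 is 1, so x_1 = x_2.
With f(0) = 0 this makes f injective on all of ℤ/43ℤ, hence bijective (finite equal-size domain and codomain). In particular f is surjective.
Since f is surjective, we find the preimage of 21. The inverse of x ↦ x^13 on (ℤ/43ℤ)^× is x ↦ x^13, because 13·13 = 169 = 4·42 + 1 ≡ 1 (mod 42) and x^{42} = 1 for x ≠ 0 (Fermat). So f⁻¹(21) = 21^13 mod 43.
Repeated squaring mod 43: 21^1 ≡ 21, 21^2 ≡ 21² = 441 ≡ 11, 21^4 ≡ 11² = 121 ≡ 35, 21^8 ≡ 35² = 1225 ≡ 21. Since 13 = 8 + 4 + 1, 21^13 ≡ 21·35·21: 21·35 = 735 ≡ 4, then 4·21 = 84 ≡ 41. So 21^13 ≡ 41 (mod 43).
Hence f⁻¹(21) = 41.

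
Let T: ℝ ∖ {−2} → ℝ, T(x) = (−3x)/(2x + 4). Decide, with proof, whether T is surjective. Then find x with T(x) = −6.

If T(x) = −3/2, cross-multiplying gives 2(−3x) = −3(2x + 4), which simplifies to 0 = −12 — false.  So −3/2 has no preimage and T is not surjective.
Solving T(x) = −6: cross-multiplying gives −3x = −6(2x + 4), which rearranges to 9x = −24, so x = −8/3.

-8/3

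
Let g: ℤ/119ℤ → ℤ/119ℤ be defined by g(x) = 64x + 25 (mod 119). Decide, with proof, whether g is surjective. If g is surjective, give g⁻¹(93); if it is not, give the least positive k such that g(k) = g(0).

By definition, g is surjective if every y in the codomain equals g(x) for some x in the domain.
Since gcd(64, 119) = 1, 64 is invertible modulo 119. Euclid's algorithm: 119 = 1·64 + 55, 64 = 1·55 + 9, 55 = 6·9 + 1; back-substituting gives 1 = 106·64 − 57·119, so 64⁻¹ ≡ 106 (mod 119).
Then y ↦ 106(y − 25) is a two-sided inverse to g, so every y ∈ ℤ/119ℤ has a preimage.
So g is surjective.
Since g is surjective, we compute g⁻¹(93): solve 64x + 25 ≡ 93 (mod 119), i.e. 64x ≡ 68 (mod 119).
Multiplying by 64⁻¹ = 106 gives x ≡ 106·68 = 7208 = 60·119 + 68 ≡ 68 (mod 119).
Check: g(68) = 64·68 + 25 = 4377 = 36·119 + 93 ≡ 93 (mod 119).

68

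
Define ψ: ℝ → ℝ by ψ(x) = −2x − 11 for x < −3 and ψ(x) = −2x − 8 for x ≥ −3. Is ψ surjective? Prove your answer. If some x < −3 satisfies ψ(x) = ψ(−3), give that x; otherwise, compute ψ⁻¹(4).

Both pieces are strictly decreasing (slopes −2 and −2), so each is injective on its own interval.
The left piece maps (−∞, −3) onto (−5, ∞); the right piece maps [−3, ∞) onto (−∞, −2].
The union (−5, ∞) ∪ (−∞, −2] covers ℝ, so ψ is surjective.
For the follow-up: the images overlap, so an x < −3 with ψ(x) = ψ(−3) exists. ψ(−3) = −2; solving −2x − 11 = −2 for x < −3 gives x = (−2 + 11)/(−2) = −9/2.

-9/2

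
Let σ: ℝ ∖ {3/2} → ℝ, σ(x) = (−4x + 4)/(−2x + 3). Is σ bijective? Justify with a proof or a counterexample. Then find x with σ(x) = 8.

If σ(x) = 2, cross-multiplying gives −2(−4x + 4) = −4(−2x + 3), which simplifies to −8 = −12 — false.  So 2 has no preimage and σ is not surjective.
So σ is not bijective.
Solving σ(x) = 8: cross-multiplying gives −4x + 4 = 8(−2x + 3), which rearranges to 12x = 20, so x = 5/3.

5/3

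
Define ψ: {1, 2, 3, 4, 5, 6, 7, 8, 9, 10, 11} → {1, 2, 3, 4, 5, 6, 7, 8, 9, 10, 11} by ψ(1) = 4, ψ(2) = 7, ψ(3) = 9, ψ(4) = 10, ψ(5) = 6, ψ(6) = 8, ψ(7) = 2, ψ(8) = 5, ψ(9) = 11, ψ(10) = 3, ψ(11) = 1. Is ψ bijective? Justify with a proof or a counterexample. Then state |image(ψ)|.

The values 4, 7, 9, 10, 6, 8, 2, 5, 11, 3, 1 are a permutation of {1, 2, 3, 4, 5, 6, 7, 8, 9, 10, 11}: each element appears exactly once.
So ψ is injective and surjective, hence bijective.
The image of ψ is {1, 2, 3, 4, 5, 6, 7, 8, 9, 10, 11}, which has 11 elements.

11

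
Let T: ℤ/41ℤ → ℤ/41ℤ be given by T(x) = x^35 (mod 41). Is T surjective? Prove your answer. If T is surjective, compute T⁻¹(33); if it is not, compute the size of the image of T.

9

T(3): Repeated squaring mod 41: 3^1 ≡ 3, 3^2 ≡ 3² = 9, 3^4 ≡ 9² = 81 ≡ 40, 3^8 ≡ 40² = 1600 ≡ 1, 3^16 ≡ 1² = 1, 3^32 ≡ 1² = 1. Since 35 = 32 + 2 + 1, 3^35 ≡ 1·9·3: 1·9 = 9, then 9·3 = 27. So 3^35 ≡ 27 (mod 41).
T(7): Repeated squaring mod 41: 7^1 ≡ 7, 7^2 ≡ 7² = 49 ≡ 8, 7^4 ≡ 8² = 64 ≡ 23, 7^8 ≡ 23² = 529 ≡ 37, 7^16 ≡ 37² = 1369 ≡ 16, 7^32 ≡ 16² = 256 ≡ 10. Since 35 = 32 + 2 + 1, 7^35 ≡ 10·8·7: 10·8 = 80 ≡ 39, then 39·7 = 273 ≡ 27. So 7^35 ≡ 27 (mod 41).
So T(3) = T(7) = 27 while 3 ≠ 7, therefore T is not injective.
A non-injective map from the 41-element set ℤ/41ℤ to itself takes at most 40 distinct values, so it cannot be surjective. Hence T is not surjective.
Since T is not surjective, we determine |image(T)|. Computing x^35 mod 41 for each x (by repeated squaring, reducing mod 41 at every step), the values T(0), T(1), …, T(40) are: 0, 1, 9, 27, 40, 32, 38, 27, 32, 32, 1, 14, 14, 27, 38, 3, 1, 38, 1, 38, 9, 32, 3, 40, 3, 40, 38, 3, 14, 27, 27, 40, 9, 9, 14, 3, 9, 1, 14, 32, 40.
The distinct values are {0, 1, 3, 9, 14, 27, 32, 38, 40}; there are 9 of them.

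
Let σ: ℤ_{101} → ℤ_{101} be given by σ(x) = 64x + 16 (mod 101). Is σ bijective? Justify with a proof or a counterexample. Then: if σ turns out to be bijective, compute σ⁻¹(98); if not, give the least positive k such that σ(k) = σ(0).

36

If σ(a) = σ(b), then 64a ≡ 64b (mod 101). Because gcd(64, 101) = 1, we may cancel 64 to get a ≡ b (mod 101).
We now compute 64⁻¹ mod 101 explicitly. Euclid's algorithm: 101 = 1·64 + 37, 64 = 1·37 + 27, 37 = 1·27 + 10, 27 = 2·10 + 7, 10 = 1·7 + 3, 7 = 2·3 + 1; back-substituting gives 1 = 30·64 − 19·101, so 64⁻¹ ≡ 30 (mod 101).
Then y ↦ 30(y − 16) is a two-sided inverse to σ, so every y ∈ ℤ_{101} has a preimage.
Hence σ is bijective.
Since σ is bijective, we compute σ⁻¹(98): solve 64x + 16 ≡ 98 (mod 101), i.e. 64x ≡ 82 (mod 101).
Multiplying by 64⁻¹ = 30 gives x ≡ 30·82 = 2460 = 24·101 + 36 ≡ 36 (mod 101).
Check: σ(36) = 64·36 + 16 = 2320 = 22·101 + 98 ≡ 98 (mod 101).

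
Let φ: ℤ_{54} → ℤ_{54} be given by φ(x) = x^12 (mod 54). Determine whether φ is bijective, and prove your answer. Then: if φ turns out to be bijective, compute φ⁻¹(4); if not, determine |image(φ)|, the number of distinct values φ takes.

φ(0) = 0^12 = 0.
φ(6): Repeated squaring mod 54: 6^1 ≡ 6, 6^2 ≡ 6² = 36, 6^4 ≡ 36² = 1296 ≡ 0, 6^8 ≡ 0² = 0. Since 12 = 8 + 4, 6^12 ≡ 0·0: 0·0 = 0. So 6^12 ≡ 0 (mod 54).
So φ(0) = φ(6) = 0 while 0 ≠ 6, so φ is not injective, hence not bijective.
Since φ is not bijective, we determine |image(φ)|. Computing x^12 mod 54 for each x (by repeated squaring, reducing mod 54 at every step), the values φ(0), φ(1), …, φ(53) are: 0, 1, 46, 27, 10, 37, 0, 19, 28, 27, 28, 19, 0, 37, 10, 27, 46, 1, 0, 1, 46, 27, 10, 37, 0, 19, 28, 27, 28, 19, 0, 37, 10, 27, 46, 1, 0, 1, 46, 27, 10, 37, 0, 19, 28, 27, 28, 19, 0, 37, 10, 27, 46, 1.
The distinct values are {0, 1, 10, 19, 27, 28, 37, 46}; there are 8 of them.

8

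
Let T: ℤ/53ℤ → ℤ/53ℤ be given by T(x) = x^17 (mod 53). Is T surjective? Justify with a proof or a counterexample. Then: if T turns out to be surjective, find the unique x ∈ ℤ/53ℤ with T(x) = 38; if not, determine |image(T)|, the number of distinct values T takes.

25

Since 53 is prime, the nonzero elements of ℤ/53ℤ form a cyclic group of order 52.
As gcd(17, 52) = 1, raising to the 17th power is a bijection on this group: if x_1^17 ≡ x_2^17 then (x_1x_2^{−1})^17 = 1, and the only element of order dividing gcd(17, 52) = 1 is 1, so x_1 = x_2.
With T(0) = 0 this makes T injective on all of ℤ/53ℤ, hence bijective (finite equal-size domain and codomain). In particular T is surjective.
Since T is surjective, we find the preimage of 38. The inverse of x ↦ x^17 on (ℤ/53ℤ)^× is x ↦ x^49, because 17·49 = 833 = 16·52 + 1 ≡ 1 (mod 52) and x^{52} = 1 for x ≠ 0 (Fermat). So T⁻¹(38) = 38^49 mod 53.
Repeated squaring mod 53: 38^1 ≡ 38, 38^2 ≡ 38² = 1444 ≡ 13, 38^4 ≡ 13² = 169 ≡ 10, 38^8 ≡ 10² = 100 ≡ 47, 38^16 ≡ 47² = 2209 ≡ 36, 38^32 ≡ 36² = 1296 ≡ 24. Since 49 = 32 + 16 + 1, 38^49 ≡ 24·36·38: 24·36 = 864 ≡ 16, then 16·38 = 608 ≡ 25. So 38^49 ≡ 25 (mod 53).
Hence T⁻¹(38) = 25.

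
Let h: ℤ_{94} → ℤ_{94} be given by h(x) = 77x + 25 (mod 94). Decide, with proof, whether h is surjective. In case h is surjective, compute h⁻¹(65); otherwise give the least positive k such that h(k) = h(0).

Since gcd(77, 94) = 1, 77 is invertible modulo 94. Euclid's algorithm: 94 = 1·77 + 17, 77 = 4·17 + 9, 17 = 1·9 + 8, 9 = 1·8 + 1; back-substituting gives 1 = 11·77 − 9·94, so 77⁻¹ ≡ 11 (mod 94).
For any y ∈ ℤ_{94}, x = 11(y − 25) mod 94 satisfies h(x) = 77·11(y − 25) + 25 ≡ y (since 77·11 ≡ 1 mod 94). So every y has a preimage.
Hence h is surjective.
Since h is surjective, we compute h⁻¹(65): solve 77x + 25 ≡ 65 (mod 94), i.e. 77x ≡ 40 (mod 94).
Multiplying by 77⁻¹ = 11 gives x ≡ 11·40 = 440 = 4·94 + 64 ≡ 64 (mod 94).
Check: h(64) = 77·64 + 25 = 4953 = 52·94 + 65 ≡ 65 (mod 94).

64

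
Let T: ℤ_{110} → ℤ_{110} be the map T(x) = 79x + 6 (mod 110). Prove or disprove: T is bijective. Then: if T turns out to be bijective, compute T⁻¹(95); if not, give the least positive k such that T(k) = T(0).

61

Recall: injectivity means: for all u, v in the domain, T(u) = T(v) implies u = v.
Suppose T(u) = T(v) in ℤ_{110}. Then 79u + 6 ≡ 79v + 6 (mod 110), so 79(u − v) ≡ 0 (mod 110).
Since gcd(79, 110) = 1, 79 is invertible modulo 110, so u − v ≡ 0 (mod 110), i.e. u = v.
We now compute 79⁻¹ mod 110 explicitly. Euclid's algorithm: 110 = 1·79 + 31, 79 = 2·31 + 17, 31 = 1·17 + 14, 17 = 1·14 + 3, 14 = 4·3 + 2, 3 = 1·2 + 1; back-substituting gives 1 = 39·79 − 28·110, so 79⁻¹ ≡ 39 (mod 110).
For any y ∈ ℤ_{110}, x = 39(y − 6) mod 110 satisfies T(x) = 79·39(y − 6) + 6 ≡ y (since 79·39 ≡ 1 mod 110). So every y has a preimage.
Therefore T is bijective.
Since T is bijective, we compute T⁻¹(95): solve 79x + 6 ≡ 95 (mod 110), i.e. 79x ≡ 89 (mod 110).
Multiplying by 79⁻¹ = 39 gives x ≡ 39·89 = 3471 = 31·110 + 61 ≡ 61 (mod 110).
Check: T(61) = 79·61 + 6 = 4825 = 43·110 + 95 ≡ 95 (mod 110).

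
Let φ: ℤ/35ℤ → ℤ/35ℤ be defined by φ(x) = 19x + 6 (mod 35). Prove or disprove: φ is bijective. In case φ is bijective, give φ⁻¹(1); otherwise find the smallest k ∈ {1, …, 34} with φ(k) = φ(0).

20

Recall that φ is injective if φ(u) = φ(v) implies u = v.
If φ(u) = φ(v), then 19u ≡ 19v (mod 35). Because gcd(19, 35) = 1, we may cancel 19 to get u ≡ v (mod 35).
We now compute 19⁻¹ mod 35 explicitly. Euclid's algorithm: 35 = 1·19 + 16, 19 = 1·16 + 3, 16 = 5·3 + 1; back-substituting gives 1 = 24·19 − 13·35, so 19⁻¹ ≡ 24 (mod 35).
Then y ↦ 24(y − 6) is a two-sided inverse to φ, so every y ∈ ℤ/35ℤ has a preimage.
Thus φ is bijective.
Since φ is bijective, we find φ⁻¹(1): we need 19x ≡ 1 − 6 ≡ 30 (mod 35). Using 19⁻¹ = 24: x ≡ 24·30 = 720 = 20·35 + 20, so x = 20.
Check: φ(20) = 19·20 + 6 = 386 = 11·35 + 1 ≡ 1 (mod 35).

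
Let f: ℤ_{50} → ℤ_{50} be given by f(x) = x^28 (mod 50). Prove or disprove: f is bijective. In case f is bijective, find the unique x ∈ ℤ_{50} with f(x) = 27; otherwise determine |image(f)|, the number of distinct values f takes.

12

f(1) = 1^28 = 1.
f(7): Repeated squaring mod 50: 7^1 ≡ 7, 7^2 ≡ 7² = 49, 7^4 ≡ 49² = 2401 ≡ 1, 7^8 ≡ 1² = 1, 7^16 ≡ 1² = 1. Since 28 = 16 + 8 + 4, 7^28 ≡ 1·1·1: 1·1 = 1, then 1·1 = 1. So 7^28 ≡ 1 (mod 50).
So f(1) = f(7) = 1 while 1 ≠ 7, thus f is not injective, hence not bijective.
Since f is not bijective, we determine |image(f)|. Computing x^28 mod 50 for each x (by repeated squaring, reducing mod 50 at every step), the values f(0), f(1), …, f(49) are: 0, 1, 6, 11, 36, 25, 16, 1, 16, 21, 0, 31, 46, 21, 6, 25, 46, 41, 26, 41, 0, 11, 36, 31, 26, 25, 26, 31, 36, 11, 0, 41, 26, 41, 46, 25, 6, 21, 46, 31, 0, 21, 16, 1, 16, 25, 36, 11, 6, 1.
The distinct values are {0, 1, 6, 11, 16, 21, 25, 26, 31, 36, 41, 46}; there are 12 of them.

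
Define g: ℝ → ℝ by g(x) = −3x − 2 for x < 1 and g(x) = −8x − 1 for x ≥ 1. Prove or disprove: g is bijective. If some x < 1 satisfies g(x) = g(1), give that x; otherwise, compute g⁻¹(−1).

Both pieces are strictly decreasing (slopes −3 and −8), so each is injective on its own interval.
The left piece maps (−∞, 1) onto (−5, ∞); the right piece maps [1, ∞) onto (−∞, −9].
The images leave a gap (−5 has no preimage), so g is not surjective, hence not bijective.
Because the two images are disjoint, no x < 1 has g(x) = g(1), so we compute g⁻¹(−1): −1 lies in (−5, ∞), so solve −3x − 2 = −1: x = (−1 + 2)/(−3) = −1/3.

-1/3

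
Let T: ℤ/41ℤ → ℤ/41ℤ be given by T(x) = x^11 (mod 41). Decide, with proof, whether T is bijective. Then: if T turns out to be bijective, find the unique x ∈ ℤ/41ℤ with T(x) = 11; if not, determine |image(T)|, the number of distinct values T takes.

Since 41 is prime, the nonzero elements of ℤ/41ℤ form a cyclic group of order 40.
As gcd(11, 40) = 1, raising to the 11th power is a bijection on this group: if x_1^11 ≡ x_2^11 then (x_1x_2^{−1})^11 = 1, and the only element of order dividing gcd(11, 40) = 1 is 1, so x_1 = x_2.
With T(0) = 0 this makes T injective on all of ℤ/41ℤ, hence bijective (finite equal-size domain and codomain). In particular T is bijective.
Since T is bijective, we find the preimage of 11. The inverse of x ↦ x^11 on (ℤ/41ℤ)^× is x ↦ x^11, because 11·11 = 121 = 3·40 + 1 ≡ 1 (mod 40) and x^{40} = 1 for x ≠ 0 (Fermat). So T⁻¹(11) = 11^11 mod 41.
Repeated squaring mod 41: 11^1 ≡ 11, 11^2 ≡ 11² = 121 ≡ 39, 11^4 ≡ 39² = 1521 ≡ 4, 11^8 ≡ 4² = 16. Since 11 = 8 + 2 + 1, 11^11 ≡ 16·39·11: 16·39 = 624 ≡ 9, then 9·11 = 99 ≡ 17. So 11^11 ≡ 17 (mod 41).
Hence T⁻¹(11) = 17.

17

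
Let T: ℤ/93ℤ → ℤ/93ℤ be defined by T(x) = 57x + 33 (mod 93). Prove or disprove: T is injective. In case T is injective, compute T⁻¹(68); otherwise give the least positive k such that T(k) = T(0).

We have gcd(57, 93) = 3 > 1. Taking x_1 = 0 and x_2 = 31: T(0) = 33 and T(31) = 57·31 + 33 = 1800 ≡ 33 (mod 93).
So T(0) = T(31) while 0 ≠ 31, therefore T is not injective.
Since T is not injective, we find the least positive k with T(k) = T(0): this means 57k ≡ 0 (mod 93), i.e. 93 ∣ 57k. Since gcd(57, 93) = 3, dividing through by 3 this holds exactly when 31 ∣ 19k, and as gcd(19, 31) = 1, exactly when 31 ∣ k.
The smallest positive such k is 31.

31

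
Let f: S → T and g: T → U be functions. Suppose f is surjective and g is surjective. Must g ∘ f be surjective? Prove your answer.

Let c ∈ U. Since g is surjective, there is b ∈ T with g(b) = c. Since f is surjective, there is a ∈ S with f(a) = b.
Then (g ∘ f)(a) = g(b) = c. Therefore g ∘ f is surjective.

surjective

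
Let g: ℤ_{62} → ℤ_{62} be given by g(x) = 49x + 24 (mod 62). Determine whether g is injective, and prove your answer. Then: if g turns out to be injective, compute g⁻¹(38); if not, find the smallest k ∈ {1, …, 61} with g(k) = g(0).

Suppose g(x_1) = g(x_2) in ℤ_{62}. Then 49x_1 + 24 ≡ 49x_2 + 24 (mod 62), so 49(x_1 − x_2) ≡ 0 (mod 62).
Since gcd(49, 62) = 1, 49 is invertible modulo 62, so x_1 − x_2 ≡ 0 (mod 62), i.e. x_1 = x_2.
Hence g is injective.
We now compute 49⁻¹ mod 62 explicitly. Euclid's algorithm: 62 = 1·49 + 13, 49 = 3·13 + 10, 13 = 1·10 + 3, 10 = 3·3 + 1; back-substituting gives 1 = 19·49 − 15·62, so 49⁻¹ ≡ 19 (mod 62).
Since g is injective, we find g⁻¹(38): we need 49x ≡ 38 − 24 ≡ 14 (mod 62). Using 49⁻¹ = 19: x ≡ 19·14 = 266 = 4·62 + 18, so x = 18.
Check: g(18) = 49·18 + 24 = 906 = 14·62 + 38 ≡ 38 (mod 62).

18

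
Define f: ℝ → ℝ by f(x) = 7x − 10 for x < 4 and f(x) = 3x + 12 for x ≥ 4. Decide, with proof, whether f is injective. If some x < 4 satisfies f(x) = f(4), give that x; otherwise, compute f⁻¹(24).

Both pieces are strictly increasing (slopes 7 and 3), so each is injective on its own interval.
The left piece maps (−∞, 4) onto (−∞, 18); the right piece maps [4, ∞) onto [24, ∞).
These images are disjoint, so no value is attained by both pieces. So f is injective.
Because the two images are disjoint, no x < 4 has f(x) = f(4), so we compute f⁻¹(24): 24 lies in [24, ∞), so solve 3x + 12 = 24: x = (24 − 12)/3 = 4.

4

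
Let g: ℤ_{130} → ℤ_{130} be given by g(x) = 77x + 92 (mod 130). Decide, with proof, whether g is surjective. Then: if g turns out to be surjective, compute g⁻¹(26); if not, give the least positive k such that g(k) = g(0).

Since gcd(77, 130) = 1, 77 is invertible modulo 130. Euclid's algorithm: 130 = 1·77 + 53, 77 = 1·53 + 24, 53 = 2·24 + 5, 24 = 4·5 + 4, 5 = 1·4 + 1; back-substituting gives 1 = 103·77 − 61·130, so 77⁻¹ ≡ 103 (mod 130).
Then y ↦ 103(y − 92) is a two-sided inverse to g, so every y ∈ ℤ_{130} has a preimage.
So g is surjective.
Since g is surjective, we find g⁻¹(26): we need 77x ≡ 26 − 92 ≡ 64 (mod 130). Using 77⁻¹ = 103: x ≡ 103·64 = 6592 = 50·130 + 92, so x = 92.
Check: g(92) = 77·92 + 92 = 7176 = 55·130 + 26 ≡ 26 (mod 130).

92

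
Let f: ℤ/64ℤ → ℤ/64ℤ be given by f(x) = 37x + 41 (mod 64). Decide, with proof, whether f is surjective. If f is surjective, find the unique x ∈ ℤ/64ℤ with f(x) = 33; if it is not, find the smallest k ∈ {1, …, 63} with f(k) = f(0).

24

Recall: surjectivity means every element of the codomain has a preimage under f.
Since gcd(37, 64) = 1, 37 is invertible modulo 64. Euclid's algorithm: 64 = 1·37 + 27, 37 = 1·27 + 10, 27 = 2·10 + 7, 10 = 1·7 + 3, 7 = 2·3 + 1; back-substituting gives 1 = 45·37 − 26·64, so 37⁻¹ ≡ 45 (mod 64).
Then y ↦ 45(y − 41) is a two-sided inverse to f, so every y ∈ ℤ/64ℤ has a preimage.
Hence f is surjective.
Since f is surjective, we find f⁻¹(33): we need 37x ≡ 33 − 41 ≡ 56 (mod 64). Using 37⁻¹ = 45: x ≡ 45·56 = 2520 = 39·64 + 24, so x = 24.
Check: f(24) = 37·24 + 41 = 929 = 14·64 + 33 ≡ 33 (mod 64).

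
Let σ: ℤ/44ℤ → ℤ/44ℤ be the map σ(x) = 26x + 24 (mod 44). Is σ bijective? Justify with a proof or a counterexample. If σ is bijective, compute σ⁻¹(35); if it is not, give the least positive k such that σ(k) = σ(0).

22

We have gcd(26, 44) = 2 > 1. Taking s = 0 and t = 22: σ(0) = 24 and σ(22) = 26·22 + 24 = 596 ≡ 24 (mod 44).
So σ(0) = σ(22) while 0 ≠ 22, thus σ is not injective, hence not bijective.
Since σ is not bijective, we find the least positive k with σ(k) = σ(0): this means 26k ≡ 0 (mod 44), i.e. 44 ∣ 26k. Since gcd(26, 44) = 2, dividing through by 2 this holds exactly when 22 ∣ 13k, and as gcd(13, 22) = 1, exactly when 22 ∣ k.
The smallest positive such k is 22.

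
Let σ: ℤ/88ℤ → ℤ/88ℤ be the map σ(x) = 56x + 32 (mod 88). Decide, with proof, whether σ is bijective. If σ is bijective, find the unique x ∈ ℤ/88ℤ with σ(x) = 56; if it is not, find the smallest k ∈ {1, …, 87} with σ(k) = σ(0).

Recall that σ is injective when σ(x_1) = σ(x_2) forces x_1 = x_2.
We have gcd(56, 88) = 8 > 1. Taking x_1 = 0 and x_2 = 11: σ(0) = 32 and σ(11) = 56·11 + 32 = 648 ≡ 32 (mod 88).
So σ(0) = σ(11) while 0 ≠ 11, so σ is not injective, hence not bijective.
Since σ is not bijective, we find the least positive k with σ(k) = σ(0): this means 56k ≡ 0 (mod 88), i.e. 88 ∣ 56k. Since gcd(56, 88) = 8, dividing through by 8 this holds exactly when 11 ∣ 7k, and as gcd(7, 11) = 1, exactly when 11 ∣ k.
The smallest positive such k is 11.

11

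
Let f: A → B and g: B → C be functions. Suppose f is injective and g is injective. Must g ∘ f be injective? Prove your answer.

injective

Suppose (g ∘ f)(x_1) = (g ∘ f)(x_2), i.e. g(f(x_1)) = g(f(x_2)).
Since g is injective, f(x_1) = f(x_2). Since f is injective, x_1 = x_2. Hence g ∘ f is injective.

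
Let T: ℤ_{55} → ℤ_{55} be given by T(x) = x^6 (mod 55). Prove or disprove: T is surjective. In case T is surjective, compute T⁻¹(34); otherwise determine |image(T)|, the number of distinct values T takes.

18

T(3): Repeated squaring mod 55: 3^1 ≡ 3, 3^2 ≡ 3² = 9, 3^4 ≡ 9² = 81 ≡ 26. Since 6 = 4 + 2, 3^6 ≡ 26·9: 26·9 = 234 ≡ 14. So 3^6 ≡ 14 (mod 55).
T(8): Repeated squaring mod 55: 8^1 ≡ 8, 8^2 ≡ 8² = 64 ≡ 9, 8^4 ≡ 9² = 81 ≡ 26. Since 6 = 4 + 2, 8^6 ≡ 26·9: 26·9 = 234 ≡ 14. So 8^6 ≡ 14 (mod 55).
So T(3) = T(8) = 14 while 3 ≠ 8, thus T is not injective.
A non-injective map from the 55-element set ℤ_{55} to itself takes at most 54 distinct values, so it cannot be surjective. Thus T is not surjective.
Since T is not surjective, we determine |image(T)|. Computing x^6 mod 55 for each x (by repeated squaring, reducing mod 55 at every step), the values T(0), T(1), …, T(54) are: 0, 1, 9, 14, 26, 5, 16, 4, 14, 31, 45, 11, 34, 9, 36, 15, 16, 49, 4, 36, 20, 1, 44, 34, 31, 25, 26, 49, 49, 26, 25, 31, 34, 44, 1, 20, 36, 4, 49, 16, 15, 36, 9, 34, 11, 45, 31, 14, 4, 16, 5, 26, 14, 9, 1.
The distinct values are {0, 1, 4, 5, 9, 11, 14, 15, 16, 20, 25, 26, 31, 34, 36, 44, 45, 49}; there are 18 of them.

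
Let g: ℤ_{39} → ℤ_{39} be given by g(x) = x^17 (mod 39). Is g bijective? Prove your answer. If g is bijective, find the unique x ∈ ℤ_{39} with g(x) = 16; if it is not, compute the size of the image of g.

22

Computing x^17 mod 39 for each x (by repeated squaring, reducing mod 39 at every step), the values g(0), g(1), …, g(38) are: 0, 1, 32, 9, 10, 5, 15, 37, 8, 3, 4, 20, 12, 13, 14, 6, 22, 23, 18, 28, 11, 21, 16, 17, 33, 25, 26, 27, 19, 35, 36, 31, 2, 24, 34, 29, 30, 7, 38.
Every element of ℤ_{39} appears exactly once in this list, so g is a bijection, and in particular bijective.
Since g is bijective, we read off the preimage of 16 from the same table: g(22) = 16, so g⁻¹(16) = 22.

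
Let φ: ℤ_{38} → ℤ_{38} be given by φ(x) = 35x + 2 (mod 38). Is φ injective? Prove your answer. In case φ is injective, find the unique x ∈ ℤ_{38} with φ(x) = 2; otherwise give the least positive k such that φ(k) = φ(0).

Suppose φ(x_1) = φ(x_2) in ℤ_{38}. Then 35x_1 + 2 ≡ 35x_2 + 2 (mod 38), thus 35(x_1 − x_2) ≡ 0 (mod 38).
Since gcd(35, 38) = 1, 35 is invertible modulo 38, so x_1 − x_2 ≡ 0 (mod 38), i.e. x_1 = x_2.
Therefore φ is injective.
We now compute 35⁻¹ mod 38 explicitly. Euclid's algorithm: 38 = 1·35 + 3, 35 = 11·3 + 2, 3 = 1·2 + 1; back-substituting gives 1 = 25·35 − 23·38, so 35⁻¹ ≡ 25 (mod 38).
Since φ is injective, we compute φ⁻¹(2): solve 35x + 2 ≡ 2 (mod 38), i.e. 35x ≡ 0 (mod 38).
Multiplying by 35⁻¹ = 25 gives x ≡ 25·0 = 0 ≡ 0 (mod 38).
Check: φ(0) = 35·0 + 2 = 2 ≡ 2 (mod 38).

0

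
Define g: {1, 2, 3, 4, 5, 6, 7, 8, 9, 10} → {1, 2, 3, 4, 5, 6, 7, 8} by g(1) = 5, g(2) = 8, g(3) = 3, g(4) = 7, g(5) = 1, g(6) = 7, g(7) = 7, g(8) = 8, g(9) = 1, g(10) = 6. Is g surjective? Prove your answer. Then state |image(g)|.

6

No element maps to 2, so g is not surjective.
The image of g is {1, 3, 5, 6, 7, 8}, which has 6 elements.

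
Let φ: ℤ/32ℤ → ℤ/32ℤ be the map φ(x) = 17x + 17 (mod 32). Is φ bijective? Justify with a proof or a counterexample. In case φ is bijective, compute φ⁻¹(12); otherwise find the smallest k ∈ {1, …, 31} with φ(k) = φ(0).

11

Recall that φ is injective if φ(u) = φ(v) implies u = v.
If φ(u) = φ(v), then 17u ≡ 17v (mod 32). Because gcd(17, 32) = 1, we may cancel 17 to get u ≡ v (mod 32).
We now compute 17⁻¹ mod 32 explicitly. Euclid's algorithm: 32 = 1·17 + 15, 17 = 1·15 + 2, 15 = 7·2 + 1; back-substituting gives 1 = 17·17 − 9·32, so 17⁻¹ ≡ 17 (mod 32).
Then y ↦ 17(y − 17) is a two-sided inverse to φ, so every y ∈ ℤ/32ℤ has a preimage.
So φ is bijective.
Since φ is bijective, we find φ⁻¹(12): we need 17x ≡ 12 − 17 ≡ 27 (mod 32). Using 17⁻¹ = 17: x ≡ 17·27 = 459 = 14·32 + 11, so x = 11.
Check: φ(11) = 17·11 + 17 = 204 = 6·32 + 12 ≡ 12 (mod 32).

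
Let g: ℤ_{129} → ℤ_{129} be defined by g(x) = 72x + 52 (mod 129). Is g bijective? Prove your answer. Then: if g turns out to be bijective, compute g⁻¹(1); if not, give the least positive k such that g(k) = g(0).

By definition, g is injective when g(x_1) = g(x_2) forces x_1 = x_2.
We have gcd(72, 129) = 3 > 1. Taking x_1 = 0 and x_2 = 43: g(0) = 52 and g(43) = 72·43 + 52 = 3148 ≡ 52 (mod 129).
So g(0) = g(43) while 0 ≠ 43, therefore g is not injective, hence not bijective.
Since g is not bijective, we find the least positive k with g(k) = g(0): this means 72k ≡ 0 (mod 129), i.e. 129 ∣ 72k. Since gcd(72, 129) = 3, dividing through by 3 this holds exactly when 43 ∣ 24k, and as gcd(24, 43) = 1, exactly when 43 ∣ k.
The smallest positive such k is 43.

43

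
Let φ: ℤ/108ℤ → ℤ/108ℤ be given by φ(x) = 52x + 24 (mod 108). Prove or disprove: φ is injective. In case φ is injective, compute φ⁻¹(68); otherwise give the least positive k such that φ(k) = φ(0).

Recall: φ is injective if φ(s) = φ(t) implies s = t.
We have gcd(52, 108) = 4 > 1. Taking s = 0 and t = 27: φ(0) = 24 and φ(27) = 52·27 + 24 = 1428 ≡ 24 (mod 108).
So φ(0) = φ(27) while 0 ≠ 27, therefore φ is not injective.
Since φ is not injective, we find the least positive k with φ(k) = φ(0): this means 52k ≡ 0 (mod 108), i.e. 108 ∣ 52k. Since gcd(52, 108) = 4, dividing through by 4 this holds exactly when 27 ∣ 13k, and as gcd(13, 27) = 1, exactly when 27 ∣ k.
The smallest positive such k is 27.

27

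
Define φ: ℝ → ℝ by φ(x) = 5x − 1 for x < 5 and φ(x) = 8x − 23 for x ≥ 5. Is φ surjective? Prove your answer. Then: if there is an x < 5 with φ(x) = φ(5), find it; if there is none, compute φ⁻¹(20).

Both pieces are strictly increasing (slopes 5 and 8), so each is injective on its own interval.
The left piece maps (−∞, 5) onto (−∞, 24); the right piece maps [5, ∞) onto [17, ∞).
The union (−∞, 24) ∪ [17, ∞) covers ℝ, so φ is surjective.
For the follow-up: the images overlap, so an x < 5 with φ(x) = φ(5) exists. φ(5) = 17; solving 5x − 1 = 17 for x < 5 gives x = (17 + 1)/5 = 18/5.

18/5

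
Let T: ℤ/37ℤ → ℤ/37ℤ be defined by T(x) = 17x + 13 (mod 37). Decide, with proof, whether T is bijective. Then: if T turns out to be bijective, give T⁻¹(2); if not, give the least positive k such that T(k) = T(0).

32

Recall: T is injective when T(x_1) = T(x_2) forces x_1 = x_2.
If T(x_1) = T(x_2), then 17x_1 ≡ 17x_2 (mod 37). Because gcd(17, 37) = 1, we may cancel 17 to get x_1 ≡ x_2 (mod 37).
We now compute 17⁻¹ mod 37 explicitly. Euclid's algorithm: 37 = 2·17 + 3, 17 = 5·3 + 2, 3 = 1·2 + 1; back-substituting gives 1 = 24·17 − 11·37, so 17⁻¹ ≡ 24 (mod 37).
Then y ↦ 24(y − 13) is a two-sided inverse to T, so every y ∈ ℤ/37ℤ has a preimage.
Thus T is bijective.
Since T is bijective, we find T⁻¹(2): we need 17x ≡ 2 − 13 ≡ 26 (mod 37). Using 17⁻¹ = 24: x ≡ 24·26 = 624 = 16·37 + 32, so x = 32.
Check: T(32) = 17·32 + 13 = 557 = 15·37 + 2 ≡ 2 (mod 37).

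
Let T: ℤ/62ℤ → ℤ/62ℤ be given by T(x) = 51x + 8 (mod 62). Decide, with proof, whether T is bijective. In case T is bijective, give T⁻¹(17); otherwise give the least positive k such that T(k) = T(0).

Suppose T(s) = T(t) in ℤ/62ℤ. Then 51s + 8 ≡ 51t + 8 (mod 62), thus 51(s − t) ≡ 0 (mod 62).
Since gcd(51, 62) = 1, 51 is invertible modulo 62, thus s − t ≡ 0 (mod 62), i.e. s = t.
We now compute 51⁻¹ mod 62 explicitly. Euclid's algorithm: 62 = 1·51 + 11, 51 = 4·11 + 7, 11 = 1·7 + 4, 7 = 1·4 + 3, 4 = 1·3 + 1; back-substituting gives 1 = 45·51 − 37·62, so 51⁻¹ ≡ 45 (mod 62).
Then y ↦ 45(y − 8) is a two-sided inverse to T, so every y ∈ ℤ/62ℤ has a preimage.
Hence T is bijective.
Since T is bijective, we find T⁻¹(17): we need 51x ≡ 17 − 8 ≡ 9 (mod 62). Using 51⁻¹ = 45: x ≡ 45·9 = 405 = 6·62 + 33, so x = 33.
Check: T(33) = 51·33 + 8 = 1691 = 27·62 + 17 ≡ 17 (mod 62).

33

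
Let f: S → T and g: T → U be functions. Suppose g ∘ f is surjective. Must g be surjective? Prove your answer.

surjective

Let c ∈ U. Since g ∘ f is surjective, some a ∈ S has g(f(a)) = c. Then b = f(a) ∈ T satisfies g(b) = c. So g is surjective.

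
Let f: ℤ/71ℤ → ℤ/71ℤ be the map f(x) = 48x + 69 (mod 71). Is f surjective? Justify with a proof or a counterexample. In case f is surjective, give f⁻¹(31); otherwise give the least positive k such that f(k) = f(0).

14

By definition, f is surjective if every y in the codomain equals f(x) for some x in the domain.
Since gcd(48, 71) = 1, 48 is invertible modulo 71. Euclid's algorithm: 71 = 1·48 + 23, 48 = 2·23 + 2, 23 = 11·2 + 1; back-substituting gives 1 = 37·48 − 25·71, so 48⁻¹ ≡ 37 (mod 71).
For any y ∈ ℤ/71ℤ, x = 37(y − 69) mod 71 satisfies f(x) = 48·37(y − 69) + 69 ≡ y (since 48·37 ≡ 1 mod 71). So every y has a preimage.
Therefore f is surjective.
Since f is surjective, we find f⁻¹(31): we need 48x ≡ 31 − 69 ≡ 33 (mod 71). Using 48⁻¹ = 37: x ≡ 37·33 = 1221 = 17·71 + 14, so x = 14.
Check: f(14) = 48·14 + 69 = 741 = 10·71 + 31 ≡ 31 (mod 71).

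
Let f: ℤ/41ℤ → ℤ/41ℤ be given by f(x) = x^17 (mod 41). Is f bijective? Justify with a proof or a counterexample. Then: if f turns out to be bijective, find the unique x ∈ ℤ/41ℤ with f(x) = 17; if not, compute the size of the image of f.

19

Since 41 is prime, the nonzero elements of ℤ/41ℤ form a cyclic group of order 40.
As gcd(17, 40) = 1, raising to the 17th power is a bijection on this group: if x_1^17 ≡ x_2^17 then (x_1x_2^{−1})^17 = 1, and the only element of order dividing gcd(17, 40) = 1 is 1, so x_1 = x_2.
With f(0) = 0 this makes f injective on all of ℤ/41ℤ, hence bijective (finite equal-size domain and codomain). In particular f is bijective.
Since f is bijective, we find the preimage of 17. The inverse of x ↦ x^17 on (ℤ/41ℤ)^× is x ↦ x^33, because 17·33 = 561 = 14·40 + 1 ≡ 1 (mod 40) and x^{40} = 1 for x ≠ 0 (Fermat). So f⁻¹(17) = 17^33 mod 41.
Repeated squaring mod 41: 17^1 ≡ 17, 17^2 ≡ 17² = 289 ≡ 2, 17^4 ≡ 2² = 4, 17^8 ≡ 4² = 16, 17^16 ≡ 16² = 256 ≡ 10, 17^32 ≡ 10² = 100 ≡ 18. Since 33 = 32 + 1, 17^33 ≡ 18·17: 18·17 = 306 ≡ 19. So 17^33 ≡ 19 (mod 41).
Hence f⁻¹(17) = 19.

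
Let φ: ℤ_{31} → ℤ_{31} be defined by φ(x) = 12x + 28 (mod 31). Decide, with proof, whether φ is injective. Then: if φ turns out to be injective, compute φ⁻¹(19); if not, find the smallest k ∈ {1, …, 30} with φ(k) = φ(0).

If φ(a) = φ(b), then 12a ≡ 12b (mod 31). Because gcd(12, 31) = 1, we may cancel 12 to get a ≡ b (mod 31).
So φ is injective.
We now compute 12⁻¹ mod 31 explicitly. Euclid's algorithm: 31 = 2·12 + 7, 12 = 1·7 + 5, 7 = 1·5 + 2, 5 = 2·2 + 1; back-substituting gives 1 = 13·12 − 5·31, so 12⁻¹ ≡ 13 (mod 31).
Since φ is injective, we find φ⁻¹(19): we need 12x ≡ 19 − 28 ≡ 22 (mod 31). Using 12⁻¹ = 13: x ≡ 13·22 = 286 = 9·31 + 7, so x = 7.
Check: φ(7) = 12·7 + 28 = 112 = 3·31 + 19 ≡ 19 (mod 31).

7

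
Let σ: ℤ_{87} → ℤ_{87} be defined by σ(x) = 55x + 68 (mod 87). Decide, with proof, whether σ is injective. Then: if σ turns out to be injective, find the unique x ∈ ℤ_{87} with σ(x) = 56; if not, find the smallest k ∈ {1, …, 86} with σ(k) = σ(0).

33

Recall that σ is injective when σ(a) = σ(b) forces a = b.
Suppose σ(a) = σ(b) in ℤ_{87}. Then 55a + 68 ≡ 55b + 68 (mod 87), thus 55(a − b) ≡ 0 (mod 87).
Since gcd(55, 87) = 1, 55 is invertible modulo 87, thus a − b ≡ 0 (mod 87), i.e. a = b.
So σ is injective.
We now compute 55⁻¹ mod 87 explicitly. Euclid's algorithm: 87 = 1·55 + 32, 55 = 1·32 + 23, 32 = 1·23 + 9, 23 = 2·9 + 5, 9 = 1·5 + 4, 5 = 1·4 + 1; back-substituting gives 1 = 19·55 − 12·87, so 55⁻¹ ≡ 19 (mod 87).
Since σ is injective, we compute σ⁻¹(56): solve 55x + 68 ≡ 56 (mod 87), i.e. 55x ≡ 75 (mod 87).
Multiplying by 55⁻¹ = 19 gives x ≡ 19·75 = 1425 = 16·87 + 33 ≡ 33 (mod 87).
Check: σ(33) = 55·33 + 68 = 1883 = 21·87 + 56 ≡ 56 (mod 87).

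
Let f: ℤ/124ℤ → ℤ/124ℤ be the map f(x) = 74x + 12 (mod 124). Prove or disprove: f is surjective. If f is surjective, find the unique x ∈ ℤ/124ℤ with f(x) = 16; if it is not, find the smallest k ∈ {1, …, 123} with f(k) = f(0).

By definition, f is surjective if every y in the codomain equals f(x) for some x in the domain.
Since gcd(74, 124) = 2, we have 74x ≡ 0 (mod 2) for all x, so f(x) ≡ 0 (mod 2).
But 1 ≢ 0 (mod 2), so 1 ∈ ℤ/124ℤ has no preimage. So f is not surjective.
Since f is not surjective, we find the least positive k with f(k) = f(0): this means 74k ≡ 0 (mod 124), i.e. 124 ∣ 74k. Since gcd(74, 124) = 2, dividing through by 2 this holds exactly when 62 ∣ 37k, and as gcd(37, 62) = 1, exactly when 62 ∣ k.
The smallest positive such k is 62.

62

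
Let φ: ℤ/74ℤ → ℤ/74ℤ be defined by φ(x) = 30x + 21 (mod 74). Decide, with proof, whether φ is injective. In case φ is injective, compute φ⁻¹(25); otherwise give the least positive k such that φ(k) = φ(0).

By definition, φ is injective when φ(x_1) = φ(x_2) forces x_1 = x_2.
We have gcd(30, 74) = 2 > 1. Taking x_1 = 0 and x_2 = 37: φ(0) = 21 and φ(37) = 30·37 + 21 = 1131 ≡ 21 (mod 74).
So φ(0) = φ(37) while 0 ≠ 37, so φ is not injective.
Since φ is not injective, we find the least positive k with φ(k) = φ(0): this means 30k ≡ 0 (mod 74), i.e. 74 ∣ 30k. Since gcd(30, 74) = 2, dividing through by 2 this holds exactly when 37 ∣ 15k, and as gcd(15, 37) = 1, exactly when 37 ∣ k.
The smallest positive such k is 37.

37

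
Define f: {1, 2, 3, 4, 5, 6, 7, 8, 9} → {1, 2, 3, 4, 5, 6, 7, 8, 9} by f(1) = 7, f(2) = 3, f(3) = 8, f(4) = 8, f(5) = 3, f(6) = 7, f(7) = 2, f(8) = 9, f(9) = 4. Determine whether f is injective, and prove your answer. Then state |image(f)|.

6

f(3) = 8 = f(4) with 3 ≠ 4, so f is not injective.
The image of f is {2, 3, 4, 7, 8, 9}, which has 6 elements.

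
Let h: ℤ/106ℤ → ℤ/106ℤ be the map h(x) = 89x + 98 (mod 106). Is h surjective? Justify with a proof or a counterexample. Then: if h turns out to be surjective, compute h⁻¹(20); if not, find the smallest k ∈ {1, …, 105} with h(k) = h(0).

42

Recall: surjectivity means every element of the codomain has a preimage under h.
Since gcd(89, 106) = 1, 89 is invertible modulo 106. Euclid's algorithm: 106 = 1·89 + 17, 89 = 5·17 + 4, 17 = 4·4 + 1; back-substituting gives 1 = 81·89 − 68·106, so 89⁻¹ ≡ 81 (mod 106).
For any y ∈ ℤ/106ℤ, x = 81(y − 98) mod 106 satisfies h(x) = 89·81(y − 98) + 98 ≡ y (since 89·81 ≡ 1 mod 106). So every y has a preimage.
So h is surjective.
Since h is surjective, we find h⁻¹(20): we need 89x ≡ 20 − 98 ≡ 28 (mod 106). Using 89⁻¹ = 81: x ≡ 81·28 = 2268 = 21·106 + 42, so x = 42.
Check: h(42) = 89·42 + 98 = 3836 = 36·106 + 20 ≡ 20 (mod 106).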